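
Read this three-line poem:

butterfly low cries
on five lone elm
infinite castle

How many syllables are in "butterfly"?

3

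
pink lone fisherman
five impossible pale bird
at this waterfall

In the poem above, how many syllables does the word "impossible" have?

4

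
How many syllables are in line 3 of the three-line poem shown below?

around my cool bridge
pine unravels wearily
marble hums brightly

Line 3: marble(2) + hums(1) + brightly(2) = 5

5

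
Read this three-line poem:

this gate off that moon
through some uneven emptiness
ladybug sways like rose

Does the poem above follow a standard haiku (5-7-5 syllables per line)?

No

Line 1: "this gate off that moon": 1+1+1+1+1 = 5 ✓
Line 2: "through some uneven emptiness": 1+1+3+3 = 8 (expected 7)
Line 3: "ladybug sways like rose": 3+1+1+1 = 6 (expected 5)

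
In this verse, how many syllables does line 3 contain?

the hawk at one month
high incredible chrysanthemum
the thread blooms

Line 3: the (1), thread (1), blooms (1) → 3

3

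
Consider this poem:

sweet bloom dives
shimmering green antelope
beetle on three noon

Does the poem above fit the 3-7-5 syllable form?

Line 1: "sweet bloom dives": 1+1+1 = 3 ✓
Line 2: "shimmering green antelope": 3+1+3 = 7 ✓
Line 3: "beetle on three noon": 2+1+1+1 = 5 ✓

Yes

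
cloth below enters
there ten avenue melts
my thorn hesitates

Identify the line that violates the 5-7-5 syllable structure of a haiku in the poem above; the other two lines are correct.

Line 2

Line 1: cloth(1) + below(2) + enters(2) = 5 ✓
Line 2: there(1) + ten(1) + avenue(3) + melts(1) = 6 (expected 7)
Line 3: my(1) + thorn(1) + hesitates(3) = 5 ✓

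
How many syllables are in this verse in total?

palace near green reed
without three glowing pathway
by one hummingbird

17

Line 1: "palace near green reed": 2+1+1+1 = 5
Line 2: "without three glowing pathway": 2+1+2+2 = 7
Line 3: "by one hummingbird": 1+1+3 = 5
Total: 5 + 7 + 5 = 17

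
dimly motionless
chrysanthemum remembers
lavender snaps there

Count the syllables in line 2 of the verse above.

Line 2: chrysanthemum(4) + remembers(3) = 7

7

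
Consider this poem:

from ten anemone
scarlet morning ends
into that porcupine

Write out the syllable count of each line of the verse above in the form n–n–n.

6–5–6

Line 1: "from ten anemone": 1+1+4 = 6
Line 2: "scarlet morning ends": 2+2+1 = 5
Line 3: "into that porcupine": 2+1+3 = 6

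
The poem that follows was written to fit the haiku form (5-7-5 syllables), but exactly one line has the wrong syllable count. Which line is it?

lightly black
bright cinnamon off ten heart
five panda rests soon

Line 1: "lightly black": 2+1 = 3 (expected 5)
Line 2: "bright cinnamon off ten heart": 1+3+1+1+1 = 7 ✓
Line 3: "five panda rests soon": 1+2+1+1 = 5 ✓

Line 1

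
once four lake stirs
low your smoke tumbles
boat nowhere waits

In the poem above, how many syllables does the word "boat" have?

"boat" has 1 syllable.

1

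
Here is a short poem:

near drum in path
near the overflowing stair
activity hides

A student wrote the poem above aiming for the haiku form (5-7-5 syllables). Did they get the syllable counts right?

Line 1: near(1) + drum(1) + in(1) + path(1) = 4 (expected 5)
Line 2: near(1) + the(1) + overflowing(4) + stair(1) = 7 ✓
Line 3: activity(4) + hides(1) = 5 ✓

No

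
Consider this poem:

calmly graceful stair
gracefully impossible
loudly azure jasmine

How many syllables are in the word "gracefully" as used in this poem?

3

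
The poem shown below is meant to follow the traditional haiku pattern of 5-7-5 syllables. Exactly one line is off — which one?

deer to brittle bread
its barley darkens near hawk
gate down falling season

Line 3

Line 1: deer(1) + to(1) + brittle(2) + bread(1) = 5 ✓
Line 2: its(1) + barley(2) + darkens(2) + near(1) + hawk(1) = 7 ✓
Line 3: gate(1) + down(1) + falling(2) + season(2) = 6 (expected 5)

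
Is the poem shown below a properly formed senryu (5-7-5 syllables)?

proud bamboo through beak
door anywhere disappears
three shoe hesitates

Line 1: "proud bamboo through beak": 1+2+1+1 = 5 ✓
Line 2: "door anywhere disappears": 1+3+3 = 7 ✓
Line 3: "three shoe hesitates": 1+1+3 = 5 ✓

Yes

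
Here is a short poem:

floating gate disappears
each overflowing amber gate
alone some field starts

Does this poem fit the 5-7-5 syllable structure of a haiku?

Line 1: floating(2) + gate(1) + disappears(3) = 6 (expected 5)
Line 2: each(1) + overflowing(4) + amber(2) + gate(1) = 8 (expected 7)
Line 3: alone(2) + some(1) + field(1) + starts(1) = 5 ✓

No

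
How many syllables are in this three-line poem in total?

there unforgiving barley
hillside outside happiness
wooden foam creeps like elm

20

Line 1: there(1) + unforgiving(4) + barley(2) = 7
Line 2: hillside(2) + outside(2) + happiness(3) = 7
Line 3: wooden(2) + foam(1) + creeps(1) + like(1) + elm(1) = 6
Total: 7 + 7 + 6 = 20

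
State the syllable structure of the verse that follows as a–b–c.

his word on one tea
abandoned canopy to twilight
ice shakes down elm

5–9–4

Line 1: his (1), word (1), on (1), one (1), tea (1) → 5
Line 2: abandoned (3), canopy (3), to (1), twilight (2) → 9
Line 3: ice (1), shakes (1), down (1), elm (1) → 4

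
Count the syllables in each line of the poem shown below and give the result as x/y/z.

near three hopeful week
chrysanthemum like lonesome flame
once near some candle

Line 1: near(1) + three(1) + hopeful(2) + week(1) = 5
Line 2: chrysanthemum(4) + like(1) + lonesome(2) + flame(1) = 8
Line 3: once(1) + near(1) + some(1) + candle(2) = 5

5/8/5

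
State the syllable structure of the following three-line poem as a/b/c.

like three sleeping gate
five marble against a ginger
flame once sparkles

5/8/4

Line 1: like(1) + three(1) + sleeping(2) + gate(1) = 5
Line 2: five(1) + marble(2) + against(2) + a(1) + ginger(2) = 8
Line 3: flame(1) + once(1) + sparkles(2) = 4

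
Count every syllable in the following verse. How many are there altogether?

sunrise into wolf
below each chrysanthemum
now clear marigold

Line 1: "sunrise into wolf": 2+2+1 = 5
Line 2: "below each chrysanthemum": 2+1+4 = 7
Line 3: "now clear marigold": 1+1+3 = 5
Total: 5 + 7 + 5 = 17

17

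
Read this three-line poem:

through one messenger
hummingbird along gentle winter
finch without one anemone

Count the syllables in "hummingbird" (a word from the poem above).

"hummingbird" has 3 syllables.

3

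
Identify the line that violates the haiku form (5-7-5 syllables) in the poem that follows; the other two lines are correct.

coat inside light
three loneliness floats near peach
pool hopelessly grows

Line 1: coat(1) + inside(2) + light(1) = 4 (expected 5)
Line 2: three(1) + loneliness(3) + floats(1) + near(1) + peach(1) = 7 ✓
Line 3: pool(1) + hopelessly(3) + grows(1) = 5 ✓

Line 1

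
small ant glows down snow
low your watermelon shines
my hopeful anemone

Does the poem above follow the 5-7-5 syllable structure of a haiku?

No

Line 1: small(1) + ant(1) + glows(1) + down(1) + snow(1) = 5 ✓
Line 2: low(1) + your(1) + watermelon(4) + shines(1) = 7 ✓
Line 3: my(1) + hopeful(2) + anemone(4) = 7 (expected 5)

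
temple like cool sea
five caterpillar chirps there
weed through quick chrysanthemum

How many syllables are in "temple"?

2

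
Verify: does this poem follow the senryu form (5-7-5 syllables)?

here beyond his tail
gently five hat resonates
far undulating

Line 1: here (1), beyond (2), his (1), tail (1) → 5 ✓
Line 2: gently (2), five (1), hat (1), resonates (3) → 7 ✓
Line 3: far (1), undulating (4) → 5 ✓

Yes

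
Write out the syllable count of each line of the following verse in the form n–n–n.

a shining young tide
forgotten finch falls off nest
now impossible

Line 1: "a shining young tide": 1+2+1+1 = 5
Line 2: "forgotten finch falls off nest": 3+1+1+1+1 = 7
Line 3: "now impossible": 1+4 = 5

5–7–5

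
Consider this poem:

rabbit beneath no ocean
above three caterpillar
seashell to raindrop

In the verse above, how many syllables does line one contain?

Line one: rabbit(2) + beneath(2) + no(1) + ocean(2) = 7

7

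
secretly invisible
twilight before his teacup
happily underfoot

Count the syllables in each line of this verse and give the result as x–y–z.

Line 1: secretly (3), invisible (4) → 7
Line 2: twilight (2), before (2), his (1), teacup (2) → 7
Line 3: happily (3), underfoot (3) → 6

7–7–6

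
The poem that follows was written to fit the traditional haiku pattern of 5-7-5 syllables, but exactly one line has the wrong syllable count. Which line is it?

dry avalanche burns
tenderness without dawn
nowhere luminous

Line 2

Line 1: dry(1) + avalanche(3) + burns(1) = 5 ✓
Line 2: tenderness(3) + without(2) + dawn(1) = 6 (expected 7)
Line 3: nowhere(2) + luminous(3) = 5 ✓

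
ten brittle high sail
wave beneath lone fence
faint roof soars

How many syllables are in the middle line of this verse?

The middle line: "wave beneath lone fence": 1+2+1+1 = 5

5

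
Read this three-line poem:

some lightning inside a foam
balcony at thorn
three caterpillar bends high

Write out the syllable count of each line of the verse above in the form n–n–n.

7–5–7

Line 1: some (1), lightning (2), inside (2), a (1), foam (1) → 7
Line 2: balcony (3), at (1), thorn (1) → 5
Line 3: three (1), caterpillar (4), bends (1), high (1) → 7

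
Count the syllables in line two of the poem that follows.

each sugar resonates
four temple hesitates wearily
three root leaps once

9

Line two: four (1), temple (2), hesitates (3), wearily (3) → 9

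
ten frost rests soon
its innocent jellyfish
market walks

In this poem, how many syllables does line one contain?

4

Line one: "ten frost rests soon": 1+1+1+1 = 4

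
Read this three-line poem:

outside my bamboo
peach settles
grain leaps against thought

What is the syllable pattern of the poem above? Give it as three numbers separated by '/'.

5/3/5

Line 1: "outside my bamboo": 2+1+2 = 5
Line 2: "peach settles": 1+2 = 3
Line 3: "grain leaps against thought": 1+1+2+1 = 5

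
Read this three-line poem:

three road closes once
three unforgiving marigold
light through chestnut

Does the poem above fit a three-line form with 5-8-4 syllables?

Yes

Line 1: "three road closes once": 1+1+2+1 = 5 ✓
Line 2: "three unforgiving marigold": 1+4+3 = 8 ✓
Line 3: "light through chestnut": 1+1+2 = 4 ✓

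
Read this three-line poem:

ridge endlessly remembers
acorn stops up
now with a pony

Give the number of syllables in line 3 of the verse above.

Line 3: now(1) + with(1) + a(1) + pony(2) = 5

5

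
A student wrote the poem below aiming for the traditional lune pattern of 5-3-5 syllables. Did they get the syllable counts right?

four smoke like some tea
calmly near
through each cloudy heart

Line 1: "four smoke like some tea": 1+1+1+1+1 = 5 ✓
Line 2: "calmly near": 2+1 = 3 ✓
Line 3: "through each cloudy heart": 1+1+2+1 = 5 ✓

Yes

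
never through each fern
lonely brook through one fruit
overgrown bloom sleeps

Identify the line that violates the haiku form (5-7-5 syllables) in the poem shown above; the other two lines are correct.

Line 1: never(2) + through(1) + each(1) + fern(1) = 5 ✓
Line 2: lonely(2) + brook(1) + through(1) + one(1) + fruit(1) = 6 (expected 7)
Line 3: overgrown(3) + bloom(1) + sleeps(1) = 5 ✓

Line 2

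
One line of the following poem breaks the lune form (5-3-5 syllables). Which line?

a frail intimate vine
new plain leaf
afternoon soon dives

The first line

Line 1: a (1), frail (1), intimate (3), vine (1) → 6 (expected 5)
Line 2: new (1), plain (1), leaf (1) → 3 ✓
Line 3: afternoon (3), soon (1), dives (1) → 5 ✓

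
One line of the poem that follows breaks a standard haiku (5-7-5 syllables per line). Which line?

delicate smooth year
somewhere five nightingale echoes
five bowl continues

Line 1: delicate (3), smooth (1), year (1) → 5 ✓
Line 2: somewhere (2), five (1), nightingale (3), echoes (2) → 8 (expected 7)
Line 3: five (1), bowl (1), continues (3) → 5 ✓

Line 2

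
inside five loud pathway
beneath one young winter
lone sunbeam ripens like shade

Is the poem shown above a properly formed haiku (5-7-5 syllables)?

No

Line 1: "inside five loud pathway": 2+1+1+2 = 6 (expected 5)
Line 2: "beneath one young winter": 2+1+1+2 = 6 (expected 7)
Line 3: "lone sunbeam ripens like shade": 1+2+2+1+1 = 7 (expected 5)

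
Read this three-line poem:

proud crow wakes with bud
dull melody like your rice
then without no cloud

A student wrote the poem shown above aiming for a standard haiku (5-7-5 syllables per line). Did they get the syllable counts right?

Line 1: "proud crow wakes with bud": 1+1+1+1+1 = 5 ✓
Line 2: "dull melody like your rice": 1+3+1+1+1 = 7 ✓
Line 3: "then without no cloud": 1+2+1+1 = 5 ✓

Yes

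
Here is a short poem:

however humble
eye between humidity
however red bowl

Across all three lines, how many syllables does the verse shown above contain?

17

Line 1: however(3) + humble(2) = 5
Line 2: eye(1) + between(2) + humidity(4) = 7
Line 3: however(3) + red(1) + bowl(1) = 5
Total: 5 + 7 + 5 = 17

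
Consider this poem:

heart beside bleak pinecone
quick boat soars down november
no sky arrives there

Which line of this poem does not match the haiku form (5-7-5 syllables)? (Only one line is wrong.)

Line 1: "heart beside bleak pinecone": 1+2+1+2 = 6 (expected 5)
Line 2: "quick boat soars down november": 1+1+1+1+3 = 7 ✓
Line 3: "no sky arrives there": 1+1+2+1 = 5 ✓

The first line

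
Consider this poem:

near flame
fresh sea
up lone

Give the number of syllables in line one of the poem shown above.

2

Line one: near (1), flame (1) → 2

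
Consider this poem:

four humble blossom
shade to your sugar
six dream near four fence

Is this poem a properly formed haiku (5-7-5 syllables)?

No

Line 1: four (1), humble (2), blossom (2) → 5 ✓
Line 2: shade (1), to (1), your (1), sugar (2) → 5 (expected 7)
Line 3: six (1), dream (1), near (1), four (1), fence (1) → 5 ✓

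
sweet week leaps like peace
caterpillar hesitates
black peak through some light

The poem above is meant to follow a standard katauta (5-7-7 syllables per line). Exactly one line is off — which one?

Line 1: "sweet week leaps like peace": 1+1+1+1+1 = 5 ✓
Line 2: "caterpillar hesitates": 4+3 = 7 ✓
Line 3: "black peak through some light": 1+1+1+1+1 = 5 (expected 7)

The third line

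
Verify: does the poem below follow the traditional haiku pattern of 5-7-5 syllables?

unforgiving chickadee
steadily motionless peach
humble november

Line 1: "unforgiving chickadee": 4+3 = 7 (expected 5)
Line 2: "steadily motionless peach": 3+3+1 = 7 ✓
Line 3: "humble november": 2+3 = 5 ✓

No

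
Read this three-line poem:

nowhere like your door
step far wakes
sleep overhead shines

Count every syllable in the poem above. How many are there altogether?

13

Line 1: nowhere(2) + like(1) + your(1) + door(1) = 5
Line 2: step(1) + far(1) + wakes(1) = 3
Line 3: sleep(1) + overhead(3) + shines(1) = 5
Total: 5 + 3 + 5 = 13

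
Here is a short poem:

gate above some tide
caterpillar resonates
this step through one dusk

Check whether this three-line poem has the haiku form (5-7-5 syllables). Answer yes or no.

Line 1: "gate above some tide": 1+2+1+1 = 5 ✓
Line 2: "caterpillar resonates": 4+3 = 7 ✓
Line 3: "this step through one dusk": 1+1+1+1+1 = 5 ✓

Yes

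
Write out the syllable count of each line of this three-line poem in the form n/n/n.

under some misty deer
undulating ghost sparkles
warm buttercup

Line 1: under(2) + some(1) + misty(2) + deer(1) = 6
Line 2: undulating(4) + ghost(1) + sparkles(2) = 7
Line 3: warm(1) + buttercup(3) = 4

6/7/4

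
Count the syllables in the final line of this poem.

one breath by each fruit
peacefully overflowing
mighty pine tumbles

5

The final line: "mighty pine tumbles": 2+1+2 = 5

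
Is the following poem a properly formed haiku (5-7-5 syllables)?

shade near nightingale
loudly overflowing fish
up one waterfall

Yes

Line 1: shade (1), near (1), nightingale (3) → 5 ✓
Line 2: loudly (2), overflowing (4), fish (1) → 7 ✓
Line 3: up (1), one (1), waterfall (3) → 5 ✓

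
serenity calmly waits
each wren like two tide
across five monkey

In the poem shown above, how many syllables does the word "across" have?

2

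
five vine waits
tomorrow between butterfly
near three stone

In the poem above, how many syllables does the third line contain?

3

The third line: near (1), three (1), stone (1) → 3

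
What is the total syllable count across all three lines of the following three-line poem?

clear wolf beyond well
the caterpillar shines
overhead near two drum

17

Line 1: "clear wolf beyond well": 1+1+2+1 = 5
Line 2: "the caterpillar shines": 1+4+1 = 6
Line 3: "overhead near two drum": 3+1+1+1 = 6
Total: 5 + 6 + 6 = 17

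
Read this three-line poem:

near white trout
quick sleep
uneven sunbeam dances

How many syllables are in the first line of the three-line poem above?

3

The first line: near(1) + white(1) + trout(1) = 3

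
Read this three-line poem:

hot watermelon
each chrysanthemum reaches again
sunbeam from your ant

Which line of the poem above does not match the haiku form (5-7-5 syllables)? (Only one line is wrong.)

Line 2

Line 1: "hot watermelon": 1+4 = 5 ✓
Line 2: "each chrysanthemum reaches again": 1+4+2+2 = 9 (expected 7)
Line 3: "sunbeam from your ant": 2+1+1+1 = 5 ✓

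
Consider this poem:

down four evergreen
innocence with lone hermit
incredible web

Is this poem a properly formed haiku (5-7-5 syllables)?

Yes

Line 1: down(1) + four(1) + evergreen(3) = 5 ✓
Line 2: innocence(3) + with(1) + lone(1) + hermit(2) = 7 ✓
Line 3: incredible(4) + web(1) = 5 ✓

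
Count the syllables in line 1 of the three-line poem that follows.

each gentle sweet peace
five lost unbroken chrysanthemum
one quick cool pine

Line 1: each(1) + gentle(2) + sweet(1) + peace(1) = 5

5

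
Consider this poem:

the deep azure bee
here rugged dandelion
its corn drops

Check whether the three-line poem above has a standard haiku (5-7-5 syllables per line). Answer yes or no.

No

Line 1: "the deep azure bee": 1+1+2+1 = 5 ✓
Line 2: "here rugged dandelion": 1+2+4 = 7 ✓
Line 3: "its corn drops": 1+1+1 = 3 (expected 5)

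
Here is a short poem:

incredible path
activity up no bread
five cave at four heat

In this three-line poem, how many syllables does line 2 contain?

Line 2: activity(4) + up(1) + no(1) + bread(1) = 7

7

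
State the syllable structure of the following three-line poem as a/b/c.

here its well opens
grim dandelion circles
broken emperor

5/7/5

Line 1: here (1), its (1), well (1), opens (2) → 5
Line 2: grim (1), dandelion (4), circles (2) → 7
Line 3: broken (2), emperor (3) → 5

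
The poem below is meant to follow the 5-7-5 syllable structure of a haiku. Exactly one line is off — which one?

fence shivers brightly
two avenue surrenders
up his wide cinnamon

Line 1: "fence shivers brightly": 1+2+2 = 5 ✓
Line 2: "two avenue surrenders": 1+3+3 = 7 ✓
Line 3: "up his wide cinnamon": 1+1+1+3 = 6 (expected 5)

The third line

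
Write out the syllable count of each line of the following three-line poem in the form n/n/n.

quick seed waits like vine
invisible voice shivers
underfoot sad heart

Line 1: quick(1) + seed(1) + waits(1) + like(1) + vine(1) = 5
Line 2: invisible(4) + voice(1) + shivers(2) = 7
Line 3: underfoot(3) + sad(1) + heart(1) = 5

5/7/5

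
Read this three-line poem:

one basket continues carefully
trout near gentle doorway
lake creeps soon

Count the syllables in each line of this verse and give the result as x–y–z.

9–6–3

Line 1: one (1), basket (2), continues (3), carefully (3) → 9
Line 2: trout (1), near (1), gentle (2), doorway (2) → 6
Line 3: lake (1), creeps (1), soon (1) → 3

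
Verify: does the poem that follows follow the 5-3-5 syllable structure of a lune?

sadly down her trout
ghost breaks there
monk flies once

Line 1: sadly(2) + down(1) + her(1) + trout(1) = 5 ✓
Line 2: ghost(1) + breaks(1) + there(1) = 3 ✓
Line 3: monk(1) + flies(1) + once(1) = 3 (expected 5)

No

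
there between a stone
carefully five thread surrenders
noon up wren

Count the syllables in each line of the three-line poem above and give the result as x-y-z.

5-8-3

Line 1: there(1) + between(2) + a(1) + stone(1) = 5
Line 2: carefully(3) + five(1) + thread(1) + surrenders(3) = 8
Line 3: noon(1) + up(1) + wren(1) = 3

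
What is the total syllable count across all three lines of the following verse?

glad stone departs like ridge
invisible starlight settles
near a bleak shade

18

Line 1: glad(1) + stone(1) + departs(2) + like(1) + ridge(1) = 6
Line 2: invisible(4) + starlight(2) + settles(2) = 8
Line 3: near(1) + a(1) + bleak(1) + shade(1) = 4
Total: 6 + 8 + 4 = 18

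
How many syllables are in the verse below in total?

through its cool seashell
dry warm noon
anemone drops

Line 1: "through its cool seashell": 1+1+1+2 = 5
Line 2: "dry warm noon": 1+1+1 = 3
Line 3: "anemone drops": 4+1 = 5
Total: 5 + 3 + 5 = 13

13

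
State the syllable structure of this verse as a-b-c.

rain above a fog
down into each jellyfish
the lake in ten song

Line 1: rain(1) + above(2) + a(1) + fog(1) = 5
Line 2: down(1) + into(2) + each(1) + jellyfish(3) = 7
Line 3: the(1) + lake(1) + in(1) + ten(1) + song(1) = 5

5-7-5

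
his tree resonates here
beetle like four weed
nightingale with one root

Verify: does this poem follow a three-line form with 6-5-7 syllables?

Line 1: "his tree resonates here": 1+1+3+1 = 6 ✓
Line 2: "beetle like four weed": 2+1+1+1 = 5 ✓
Line 3: "nightingale with one root": 3+1+1+1 = 6 (expected 7)

No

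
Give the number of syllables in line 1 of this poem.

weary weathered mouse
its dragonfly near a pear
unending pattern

Line 1: weary(2) + weathered(2) + mouse(1) = 5

5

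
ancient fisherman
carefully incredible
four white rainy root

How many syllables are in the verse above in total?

Line 1: "ancient fisherman": 2+3 = 5
Line 2: "carefully incredible": 3+4 = 7
Line 3: "four white rainy root": 1+1+2+1 = 5
Total: 5 + 7 + 5 = 17

17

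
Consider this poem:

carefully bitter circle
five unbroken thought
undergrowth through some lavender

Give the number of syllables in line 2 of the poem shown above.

5

Line 2: five (1), unbroken (3), thought (1) → 5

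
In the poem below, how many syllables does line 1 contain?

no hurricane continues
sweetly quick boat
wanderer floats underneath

Line 1: no(1) + hurricane(3) + continues(3) = 7

7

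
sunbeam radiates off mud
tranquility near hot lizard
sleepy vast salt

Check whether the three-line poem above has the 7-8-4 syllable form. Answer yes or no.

Line 1: sunbeam (2), radiates (3), off (1), mud (1) → 7 ✓
Line 2: tranquility (4), near (1), hot (1), lizard (2) → 8 ✓
Line 3: sleepy (2), vast (1), salt (1) → 4 ✓

Yes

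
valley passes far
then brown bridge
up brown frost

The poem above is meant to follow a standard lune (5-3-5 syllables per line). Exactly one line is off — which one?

The third line

Line 1: valley(2) + passes(2) + far(1) = 5 ✓
Line 2: then(1) + brown(1) + bridge(1) = 3 ✓
Line 3: up(1) + brown(1) + frost(1) = 3 (expected 5)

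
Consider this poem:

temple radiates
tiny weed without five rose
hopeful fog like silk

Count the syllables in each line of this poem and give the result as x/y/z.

Line 1: temple (2), radiates (3) → 5
Line 2: tiny (2), weed (1), without (2), five (1), rose (1) → 7
Line 3: hopeful (2), fog (1), like (1), silk (1) → 5

5/7/5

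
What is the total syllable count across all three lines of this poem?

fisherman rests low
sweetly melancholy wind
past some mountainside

Line 1: "fisherman rests low": 3+1+1 = 5
Line 2: "sweetly melancholy wind": 2+4+1 = 7
Line 3: "past some mountainside": 1+1+3 = 5
Total: 5 + 7 + 5 = 17

17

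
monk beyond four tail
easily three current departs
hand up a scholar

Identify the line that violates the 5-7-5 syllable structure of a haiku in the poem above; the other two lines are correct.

Line 1: monk(1) + beyond(2) + four(1) + tail(1) = 5 ✓
Line 2: easily(3) + three(1) + current(2) + departs(2) = 8 (expected 7)
Line 3: hand(1) + up(1) + a(1) + scholar(2) = 5 ✓

The second line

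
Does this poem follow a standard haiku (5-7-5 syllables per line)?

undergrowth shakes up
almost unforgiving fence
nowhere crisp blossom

Yes

Line 1: undergrowth (3), shakes (1), up (1) → 5 ✓
Line 2: almost (2), unforgiving (4), fence (1) → 7 ✓
Line 3: nowhere (2), crisp (1), blossom (2) → 5 ✓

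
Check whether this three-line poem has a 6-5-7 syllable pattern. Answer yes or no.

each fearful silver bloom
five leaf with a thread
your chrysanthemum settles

Line 1: each(1) + fearful(2) + silver(2) + bloom(1) = 6 ✓
Line 2: five(1) + leaf(1) + with(1) + a(1) + thread(1) = 5 ✓
Line 3: your(1) + chrysanthemum(4) + settles(2) = 7 ✓

Yes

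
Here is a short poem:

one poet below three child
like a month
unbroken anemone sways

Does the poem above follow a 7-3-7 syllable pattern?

Line 1: "one poet below three child": 1+2+2+1+1 = 7 ✓
Line 2: "like a month": 1+1+1 = 3 ✓
Line 3: "unbroken anemone sways": 3+4+1 = 8 (expected 7)

No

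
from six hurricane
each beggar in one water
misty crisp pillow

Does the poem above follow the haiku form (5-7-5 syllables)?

Yes

Line 1: from(1) + six(1) + hurricane(3) = 5 ✓
Line 2: each(1) + beggar(2) + in(1) + one(1) + water(2) = 7 ✓
Line 3: misty(2) + crisp(1) + pillow(2) = 5 ✓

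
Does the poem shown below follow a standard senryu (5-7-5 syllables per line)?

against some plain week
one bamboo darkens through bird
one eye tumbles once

Yes

Line 1: against (2), some (1), plain (1), week (1) → 5 ✓
Line 2: one (1), bamboo (2), darkens (2), through (1), bird (1) → 7 ✓
Line 3: one (1), eye (1), tumbles (2), once (1) → 5 ✓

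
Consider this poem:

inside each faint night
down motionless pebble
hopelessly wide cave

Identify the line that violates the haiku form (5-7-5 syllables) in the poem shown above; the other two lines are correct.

Line 1: inside(2) + each(1) + faint(1) + night(1) = 5 ✓
Line 2: down(1) + motionless(3) + pebble(2) = 6 (expected 7)
Line 3: hopelessly(3) + wide(1) + cave(1) = 5 ✓

The second line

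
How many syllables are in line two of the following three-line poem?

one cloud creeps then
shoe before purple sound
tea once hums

6

Line two: "shoe before purple sound": 1+2+2+1 = 6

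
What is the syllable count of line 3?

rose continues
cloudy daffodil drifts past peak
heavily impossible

Line 3: heavily (3), impossible (4) → 7

7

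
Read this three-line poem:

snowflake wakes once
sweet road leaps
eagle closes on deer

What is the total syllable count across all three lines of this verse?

13

Line 1: snowflake(2) + wakes(1) + once(1) = 4
Line 2: sweet(1) + road(1) + leaps(1) = 3
Line 3: eagle(2) + closes(2) + on(1) + deer(1) = 6
Total: 4 + 3 + 6 = 13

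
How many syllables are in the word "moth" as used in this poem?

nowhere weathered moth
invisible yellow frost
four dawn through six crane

1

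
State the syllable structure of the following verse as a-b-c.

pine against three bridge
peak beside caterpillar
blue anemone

Line 1: pine (1), against (2), three (1), bridge (1) → 5
Line 2: peak (1), beside (2), caterpillar (4) → 7
Line 3: blue (1), anemone (4) → 5

5-7-5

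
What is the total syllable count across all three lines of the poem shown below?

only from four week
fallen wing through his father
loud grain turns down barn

17

Line 1: only (2), from (1), four (1), week (1) → 5
Line 2: fallen (2), wing (1), through (1), his (1), father (2) → 7
Line 3: loud (1), grain (1), turns (1), down (1), barn (1) → 5
Total: 5 + 7 + 5 = 17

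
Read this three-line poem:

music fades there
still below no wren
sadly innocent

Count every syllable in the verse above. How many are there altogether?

Line 1: music(2) + fades(1) + there(1) = 4
Line 2: still(1) + below(2) + no(1) + wren(1) = 5
Line 3: sadly(2) + innocent(3) = 5
Total: 4 + 5 + 5 = 14

14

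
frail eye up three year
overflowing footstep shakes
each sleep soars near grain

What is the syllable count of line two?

7

Line two: overflowing (4), footstep (2), shakes (1) → 7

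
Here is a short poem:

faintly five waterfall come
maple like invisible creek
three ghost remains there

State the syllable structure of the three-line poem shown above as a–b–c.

7–8–5

Line 1: faintly(2) + five(1) + waterfall(3) + come(1) = 7
Line 2: maple(2) + like(1) + invisible(4) + creek(1) = 8
Line 3: three(1) + ghost(1) + remains(2) + there(1) = 5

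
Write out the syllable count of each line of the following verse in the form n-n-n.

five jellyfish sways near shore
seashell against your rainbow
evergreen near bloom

7-7-5

Line 1: five (1), jellyfish (3), sways (1), near (1), shore (1) → 7
Line 2: seashell (2), against (2), your (1), rainbow (2) → 7
Line 3: evergreen (3), near (1), bloom (1) → 5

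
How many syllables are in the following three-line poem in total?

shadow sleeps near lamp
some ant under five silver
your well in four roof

17

Line 1: shadow (2), sleeps (1), near (1), lamp (1) → 5
Line 2: some (1), ant (1), under (2), five (1), silver (2) → 7
Line 3: your (1), well (1), in (1), four (1), roof (1) → 5
Total: 5 + 7 + 5 = 17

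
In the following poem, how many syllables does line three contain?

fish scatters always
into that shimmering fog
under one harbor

5

Line three: under(2) + one(1) + harbor(2) = 5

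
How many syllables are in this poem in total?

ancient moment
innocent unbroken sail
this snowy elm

15

Line 1: "ancient moment": 2+2 = 4
Line 2: "innocent unbroken sail": 3+3+1 = 7
Line 3: "this snowy elm": 1+2+1 = 4
Total: 4 + 7 + 4 = 15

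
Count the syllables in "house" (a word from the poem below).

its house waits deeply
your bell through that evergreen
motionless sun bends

1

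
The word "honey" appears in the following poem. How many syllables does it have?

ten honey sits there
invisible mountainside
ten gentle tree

2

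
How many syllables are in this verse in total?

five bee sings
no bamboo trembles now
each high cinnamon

14

Line 1: five(1) + bee(1) + sings(1) = 3
Line 2: no(1) + bamboo(2) + trembles(2) + now(1) = 6
Line 3: each(1) + high(1) + cinnamon(3) = 5
Total: 3 + 6 + 5 = 14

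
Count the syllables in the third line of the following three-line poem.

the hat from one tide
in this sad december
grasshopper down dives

The third line: "grasshopper down dives": 3+1+1 = 5

5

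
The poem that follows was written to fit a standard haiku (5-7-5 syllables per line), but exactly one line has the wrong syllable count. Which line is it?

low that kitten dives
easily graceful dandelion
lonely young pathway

Line 1: low (1), that (1), kitten (2), dives (1) → 5 ✓
Line 2: easily (3), graceful (2), dandelion (4) → 9 (expected 7)
Line 3: lonely (2), young (1), pathway (2) → 5 ✓

Line 2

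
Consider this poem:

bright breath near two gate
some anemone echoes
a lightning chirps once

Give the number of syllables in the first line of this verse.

The first line: bright (1), breath (1), near (1), two (1), gate (1) → 5

5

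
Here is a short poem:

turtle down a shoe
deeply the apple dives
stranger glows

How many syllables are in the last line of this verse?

The last line: stranger (2), glows (1) → 3

3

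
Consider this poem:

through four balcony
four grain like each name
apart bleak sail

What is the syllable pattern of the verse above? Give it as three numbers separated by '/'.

Line 1: "through four balcony": 1+1+3 = 5
Line 2: "four grain like each name": 1+1+1+1+1 = 5
Line 3: "apart bleak sail": 2+1+1 = 4

5/5/4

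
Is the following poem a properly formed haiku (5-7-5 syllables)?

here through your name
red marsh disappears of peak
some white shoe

Line 1: here (1), through (1), your (1), name (1) → 4 (expected 5)
Line 2: red (1), marsh (1), disappears (3), of (1), peak (1) → 7 ✓
Line 3: some (1), white (1), shoe (1) → 3 (expected 5)

No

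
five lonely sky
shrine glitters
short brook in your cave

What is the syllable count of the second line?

3

The second line: shrine(1) + glitters(2) = 3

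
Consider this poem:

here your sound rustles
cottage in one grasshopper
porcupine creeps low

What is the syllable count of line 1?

5

Line 1: here(1) + your(1) + sound(1) + rustles(2) = 5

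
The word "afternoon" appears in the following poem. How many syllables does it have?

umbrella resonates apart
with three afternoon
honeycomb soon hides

3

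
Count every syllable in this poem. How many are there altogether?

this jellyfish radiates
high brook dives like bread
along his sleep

16

Line 1: "this jellyfish radiates": 1+3+3 = 7
Line 2: "high brook dives like bread": 1+1+1+1+1 = 5
Line 3: "along his sleep": 2+1+1 = 4
Total: 7 + 5 + 4 = 16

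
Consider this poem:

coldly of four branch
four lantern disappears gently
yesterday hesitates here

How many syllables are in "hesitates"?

3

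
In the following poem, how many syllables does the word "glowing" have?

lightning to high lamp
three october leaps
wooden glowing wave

2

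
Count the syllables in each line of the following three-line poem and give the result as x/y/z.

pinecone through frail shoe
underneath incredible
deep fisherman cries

Line 1: pinecone(2) + through(1) + frail(1) + shoe(1) = 5
Line 2: underneath(3) + incredible(4) = 7
Line 3: deep(1) + fisherman(3) + cries(1) = 5

5/7/5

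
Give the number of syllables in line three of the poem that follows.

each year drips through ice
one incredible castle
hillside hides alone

Line three: "hillside hides alone": 2+1+2 = 5

5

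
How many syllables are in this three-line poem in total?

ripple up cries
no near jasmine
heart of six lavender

Line 1: ripple (2), up (1), cries (1) → 4
Line 2: no (1), near (1), jasmine (2) → 4
Line 3: heart (1), of (1), six (1), lavender (3) → 6
Total: 4 + 4 + 6 = 14

14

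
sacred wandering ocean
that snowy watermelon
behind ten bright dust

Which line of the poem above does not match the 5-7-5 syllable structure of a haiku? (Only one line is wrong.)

The first line

Line 1: sacred(2) + wandering(3) + ocean(2) = 7 (expected 5)
Line 2: that(1) + snowy(2) + watermelon(4) = 7 ✓
Line 3: behind(2) + ten(1) + bright(1) + dust(1) = 5 ✓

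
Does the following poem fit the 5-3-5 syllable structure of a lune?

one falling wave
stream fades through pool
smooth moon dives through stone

Line 1: "one falling wave": 1+2+1 = 4 (expected 5)
Line 2: "stream fades through pool": 1+1+1+1 = 4 (expected 3)
Line 3: "smooth moon dives through stone": 1+1+1+1+1 = 5 ✓

No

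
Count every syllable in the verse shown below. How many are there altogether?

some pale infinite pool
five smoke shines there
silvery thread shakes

15

Line 1: some (1), pale (1), infinite (3), pool (1) → 6
Line 2: five (1), smoke (1), shines (1), there (1) → 4
Line 3: silvery (3), thread (1), shakes (1) → 5
Total: 6 + 4 + 5 = 15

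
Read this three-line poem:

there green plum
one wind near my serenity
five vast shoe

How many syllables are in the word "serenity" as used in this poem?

4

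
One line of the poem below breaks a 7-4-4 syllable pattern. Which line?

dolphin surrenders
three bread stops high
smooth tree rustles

Line 1: "dolphin surrenders": 2+3 = 5 (expected 7)
Line 2: "three bread stops high": 1+1+1+1 = 4 ✓
Line 3: "smooth tree rustles": 1+1+2 = 4 ✓

Line 1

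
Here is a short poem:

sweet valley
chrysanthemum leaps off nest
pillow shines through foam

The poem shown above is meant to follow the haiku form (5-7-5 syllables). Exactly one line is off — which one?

The first line

Line 1: sweet (1), valley (2) → 3 (expected 5)
Line 2: chrysanthemum (4), leaps (1), off (1), nest (1) → 7 ✓
Line 3: pillow (2), shines (1), through (1), foam (1) → 5 ✓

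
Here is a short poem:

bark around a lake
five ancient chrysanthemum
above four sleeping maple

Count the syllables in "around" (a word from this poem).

2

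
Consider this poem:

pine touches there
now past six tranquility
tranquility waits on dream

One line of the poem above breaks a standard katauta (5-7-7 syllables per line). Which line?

The first line

Line 1: pine(1) + touches(2) + there(1) = 4 (expected 5)
Line 2: now(1) + past(1) + six(1) + tranquility(4) = 7 ✓
Line 3: tranquility(4) + waits(1) + on(1) + dream(1) = 7 ✓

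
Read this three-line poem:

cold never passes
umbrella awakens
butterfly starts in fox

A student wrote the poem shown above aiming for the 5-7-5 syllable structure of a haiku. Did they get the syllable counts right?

Line 1: cold(1) + never(2) + passes(2) = 5 ✓
Line 2: umbrella(3) + awakens(3) = 6 (expected 7)
Line 3: butterfly(3) + starts(1) + in(1) + fox(1) = 6 (expected 5)

No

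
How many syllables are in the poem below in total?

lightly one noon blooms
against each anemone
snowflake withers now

Line 1: lightly(2) + one(1) + noon(1) + blooms(1) = 5
Line 2: against(2) + each(1) + anemone(4) = 7
Line 3: snowflake(2) + withers(2) + now(1) = 5
Total: 5 + 7 + 5 = 17

17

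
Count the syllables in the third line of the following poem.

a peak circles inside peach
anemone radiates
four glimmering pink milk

The third line: four(1) + glimmering(3) + pink(1) + milk(1) = 6

6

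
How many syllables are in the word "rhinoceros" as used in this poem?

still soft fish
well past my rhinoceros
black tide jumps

"rhinoceros" has 4 syllables.

4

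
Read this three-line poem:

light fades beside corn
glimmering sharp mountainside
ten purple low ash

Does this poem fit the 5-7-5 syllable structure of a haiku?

Line 1: light(1) + fades(1) + beside(2) + corn(1) = 5 ✓
Line 2: glimmering(3) + sharp(1) + mountainside(3) = 7 ✓
Line 3: ten(1) + purple(2) + low(1) + ash(1) = 5 ✓

Yes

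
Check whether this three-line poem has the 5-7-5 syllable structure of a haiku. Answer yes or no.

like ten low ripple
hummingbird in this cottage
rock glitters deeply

Line 1: "like ten low ripple": 1+1+1+2 = 5 ✓
Line 2: "hummingbird in this cottage": 3+1+1+2 = 7 ✓
Line 3: "rock glitters deeply": 1+2+2 = 5 ✓

Yes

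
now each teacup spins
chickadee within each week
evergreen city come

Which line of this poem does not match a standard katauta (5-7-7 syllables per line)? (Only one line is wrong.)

Line 3

Line 1: now (1), each (1), teacup (2), spins (1) → 5 ✓
Line 2: chickadee (3), within (2), each (1), week (1) → 7 ✓
Line 3: evergreen (3), city (2), come (1) → 6 (expected 7)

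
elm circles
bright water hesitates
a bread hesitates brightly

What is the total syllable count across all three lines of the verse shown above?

Line 1: elm (1), circles (2) → 3
Line 2: bright (1), water (2), hesitates (3) → 6
Line 3: a (1), bread (1), hesitates (3), brightly (2) → 7
Total: 3 + 6 + 7 = 16

16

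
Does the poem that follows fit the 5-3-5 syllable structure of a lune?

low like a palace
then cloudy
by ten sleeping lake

Yes

Line 1: low(1) + like(1) + a(1) + palace(2) = 5 ✓
Line 2: then(1) + cloudy(2) = 3 ✓
Line 3: by(1) + ten(1) + sleeping(2) + lake(1) = 5 ✓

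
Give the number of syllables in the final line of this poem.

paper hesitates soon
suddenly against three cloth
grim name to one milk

The final line: grim (1), name (1), to (1), one (1), milk (1) → 5

5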